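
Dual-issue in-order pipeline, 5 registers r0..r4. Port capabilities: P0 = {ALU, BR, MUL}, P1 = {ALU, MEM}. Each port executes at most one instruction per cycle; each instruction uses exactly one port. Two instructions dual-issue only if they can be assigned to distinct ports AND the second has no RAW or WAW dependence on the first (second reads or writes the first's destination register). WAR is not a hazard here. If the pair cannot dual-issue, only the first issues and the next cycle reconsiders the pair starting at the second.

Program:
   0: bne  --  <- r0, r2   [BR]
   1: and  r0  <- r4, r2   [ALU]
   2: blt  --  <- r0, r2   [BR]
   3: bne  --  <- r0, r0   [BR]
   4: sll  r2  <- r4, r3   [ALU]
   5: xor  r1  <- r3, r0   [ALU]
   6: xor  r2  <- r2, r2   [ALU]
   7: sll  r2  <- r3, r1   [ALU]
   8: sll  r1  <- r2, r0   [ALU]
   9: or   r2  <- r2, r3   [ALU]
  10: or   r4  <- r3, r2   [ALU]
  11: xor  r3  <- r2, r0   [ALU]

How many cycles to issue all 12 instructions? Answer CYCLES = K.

#0 head=0: bne/and i0+i1 pair
#1 head=2: blt i2 no-port BR/BR
#2 head=3: bne/sll i3+i4 pair
#3 head=5: xor/xor i5+i6 pair
#4 head=7: sll i7 RAW r2
#5 head=8: sll/or i8+i9 pair
#6 head=10: or/xor i10+i11 pair

CYCLES = 7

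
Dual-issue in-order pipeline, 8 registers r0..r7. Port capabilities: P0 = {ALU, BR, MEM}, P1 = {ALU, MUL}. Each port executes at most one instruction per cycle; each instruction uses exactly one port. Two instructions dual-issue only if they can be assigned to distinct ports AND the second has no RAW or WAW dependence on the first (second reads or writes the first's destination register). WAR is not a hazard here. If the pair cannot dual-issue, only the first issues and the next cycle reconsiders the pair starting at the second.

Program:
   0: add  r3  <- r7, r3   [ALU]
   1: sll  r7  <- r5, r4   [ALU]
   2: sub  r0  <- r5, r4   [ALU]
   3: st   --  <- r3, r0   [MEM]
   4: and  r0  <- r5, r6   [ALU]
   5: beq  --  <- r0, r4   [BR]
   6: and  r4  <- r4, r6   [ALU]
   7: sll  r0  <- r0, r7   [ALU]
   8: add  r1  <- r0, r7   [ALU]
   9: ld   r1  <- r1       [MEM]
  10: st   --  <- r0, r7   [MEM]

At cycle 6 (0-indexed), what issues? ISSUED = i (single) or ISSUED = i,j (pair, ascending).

t=0 i0&i1:add.ALU+sll.ALU ; dual
t=1 i2:sub.ALU ; RAW r0
t=2 i3&i4:st.MEM+and.ALU ; dual
t=3 i5&i6:beq.BR+and.ALU ; dual
t=4 i7:sll.ALU ; RAW r0
t=5 i8:add.ALU ; RAW+WAW r1
t=6 i9:ld.MEM ; no-port MEM/MEM
t=7 i10:st.MEM ; tail

ISSUED = 9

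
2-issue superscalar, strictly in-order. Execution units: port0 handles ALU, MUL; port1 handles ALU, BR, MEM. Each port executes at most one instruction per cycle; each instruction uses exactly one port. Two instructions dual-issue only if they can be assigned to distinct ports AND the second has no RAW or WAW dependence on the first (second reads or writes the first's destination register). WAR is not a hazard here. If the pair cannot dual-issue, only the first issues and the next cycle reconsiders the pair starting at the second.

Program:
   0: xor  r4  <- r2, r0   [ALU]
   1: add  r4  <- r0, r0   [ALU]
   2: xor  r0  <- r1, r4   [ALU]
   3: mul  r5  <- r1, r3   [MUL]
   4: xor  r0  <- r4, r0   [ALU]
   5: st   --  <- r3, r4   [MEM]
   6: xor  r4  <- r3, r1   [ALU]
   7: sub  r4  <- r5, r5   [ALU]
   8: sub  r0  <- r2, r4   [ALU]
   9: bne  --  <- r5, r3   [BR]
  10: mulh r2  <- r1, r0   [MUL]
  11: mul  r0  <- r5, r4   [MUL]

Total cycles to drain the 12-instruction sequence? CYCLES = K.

[0] i0  xor  -- WAW r4
[1] i1  add  -- RAW r4
[2] i2/i3  xor mul  -- dual
[3] i4/i5  xor st  -- dual
[4] i6  xor  -- WAW r4
[5] i7  sub  -- RAW r4
[6] i8/i9  sub bne  -- dual
[7] i10  mulh  -- no-port MUL/MUL
[8] i11  mul  -- tail

CYCLES = 9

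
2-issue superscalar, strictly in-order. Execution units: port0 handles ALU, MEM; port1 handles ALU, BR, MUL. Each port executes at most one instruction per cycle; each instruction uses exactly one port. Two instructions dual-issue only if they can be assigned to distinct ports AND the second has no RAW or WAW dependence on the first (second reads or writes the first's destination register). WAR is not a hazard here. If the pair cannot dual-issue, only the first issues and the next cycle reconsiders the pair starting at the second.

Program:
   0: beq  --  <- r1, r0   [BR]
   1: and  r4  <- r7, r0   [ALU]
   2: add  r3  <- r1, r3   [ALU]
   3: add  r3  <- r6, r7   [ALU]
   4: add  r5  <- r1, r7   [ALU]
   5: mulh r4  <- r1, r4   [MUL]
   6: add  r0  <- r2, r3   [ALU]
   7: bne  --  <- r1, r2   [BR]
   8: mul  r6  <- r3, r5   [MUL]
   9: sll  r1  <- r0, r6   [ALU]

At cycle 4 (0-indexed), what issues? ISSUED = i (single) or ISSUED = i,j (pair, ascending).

ISSUED = 7

t=0 i0/i1:beq.BR/and.ALU ; 2-wide
t=1 i2:add.ALU ; WAW r3
t=2 i3/i4:add.ALU/add.ALU ; 2-wide
t=3 i5/i6:mulh.MUL/add.ALU ; 2-wide
t=4 i7:bne.BR ; no-port BR/MUL
t=5 i8:mul.MUL ; RAW r6
t=6 i9:sll.ALU ; tail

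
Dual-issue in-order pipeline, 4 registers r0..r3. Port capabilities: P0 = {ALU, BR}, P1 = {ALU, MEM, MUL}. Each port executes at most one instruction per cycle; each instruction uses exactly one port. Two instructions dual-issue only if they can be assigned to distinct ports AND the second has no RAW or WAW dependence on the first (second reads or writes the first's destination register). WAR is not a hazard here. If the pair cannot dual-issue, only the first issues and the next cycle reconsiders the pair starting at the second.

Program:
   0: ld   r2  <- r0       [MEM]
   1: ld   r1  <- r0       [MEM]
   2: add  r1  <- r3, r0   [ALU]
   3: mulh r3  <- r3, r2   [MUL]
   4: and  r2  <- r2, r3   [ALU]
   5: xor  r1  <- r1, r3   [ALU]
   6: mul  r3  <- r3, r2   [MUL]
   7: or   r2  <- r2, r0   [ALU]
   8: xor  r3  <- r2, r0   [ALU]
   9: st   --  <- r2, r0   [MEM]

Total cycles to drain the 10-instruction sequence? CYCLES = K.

#0 head=0: ld i0 no-port MEM/MEM
#1 head=1: ld i1 WAW r1
#2 head=2: add;mulh i2+i3 pair
#3 head=4: and;xor i4+i5 pair
#4 head=6: mul;or i6+i7 pair
#5 head=8: xor;st i8+i9 pair

CYCLES = 6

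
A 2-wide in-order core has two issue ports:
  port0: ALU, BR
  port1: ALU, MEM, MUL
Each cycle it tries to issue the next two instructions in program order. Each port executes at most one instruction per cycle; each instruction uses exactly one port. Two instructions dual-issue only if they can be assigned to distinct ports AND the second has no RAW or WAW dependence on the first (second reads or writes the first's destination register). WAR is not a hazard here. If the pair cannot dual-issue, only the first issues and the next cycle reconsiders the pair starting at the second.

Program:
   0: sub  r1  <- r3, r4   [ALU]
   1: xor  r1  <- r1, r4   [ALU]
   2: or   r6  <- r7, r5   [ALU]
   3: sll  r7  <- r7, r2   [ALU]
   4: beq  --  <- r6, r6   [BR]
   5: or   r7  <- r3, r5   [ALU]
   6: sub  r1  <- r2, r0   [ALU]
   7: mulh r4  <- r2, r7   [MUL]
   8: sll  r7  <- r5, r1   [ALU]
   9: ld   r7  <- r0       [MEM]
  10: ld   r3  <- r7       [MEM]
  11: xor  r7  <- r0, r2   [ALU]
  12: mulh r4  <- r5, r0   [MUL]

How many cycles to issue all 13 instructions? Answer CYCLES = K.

CYCLES = 8

  cy0 -> i0 (sub.ALU) RAW+WAW r1
  cy1 -> i1+i2 (xor.ALU/or.ALU) pair
  cy2 -> i3+i4 (sll.ALU/beq.BR) pair
  cy3 -> i5+i6 (or.ALU/sub.ALU) pair
  cy4 -> i7+i8 (mulh.MUL/sll.ALU) pair
  cy5 -> i9 (ld.MEM) no-port MEM/MEM
  cy6 -> i10+i11 (ld.MEM/xor.ALU) pair
  cy7 -> i12 (mulh.MUL) tail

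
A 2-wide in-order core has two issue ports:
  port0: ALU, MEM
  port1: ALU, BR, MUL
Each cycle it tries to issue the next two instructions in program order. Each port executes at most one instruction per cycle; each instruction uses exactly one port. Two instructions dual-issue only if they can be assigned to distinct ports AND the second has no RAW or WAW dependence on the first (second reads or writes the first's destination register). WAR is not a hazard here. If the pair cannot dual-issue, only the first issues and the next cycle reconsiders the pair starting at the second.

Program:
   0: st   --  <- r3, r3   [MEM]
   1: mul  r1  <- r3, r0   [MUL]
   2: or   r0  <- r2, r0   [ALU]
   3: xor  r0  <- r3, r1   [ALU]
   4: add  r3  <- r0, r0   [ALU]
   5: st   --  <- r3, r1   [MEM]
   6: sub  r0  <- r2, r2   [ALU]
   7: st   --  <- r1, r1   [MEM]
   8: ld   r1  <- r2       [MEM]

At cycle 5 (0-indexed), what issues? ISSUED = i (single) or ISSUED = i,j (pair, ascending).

#0 head=0: st+mul i0+i1 pair
#1 head=2: or i2 WAW r0
#2 head=3: xor i3 RAW r0
#3 head=4: add i4 RAW r3
#4 head=5: st+sub i5+i6 pair
#5 head=7: st i7 no-port MEM/MEM
#6 head=8: ld i8 tail

ISSUED = 7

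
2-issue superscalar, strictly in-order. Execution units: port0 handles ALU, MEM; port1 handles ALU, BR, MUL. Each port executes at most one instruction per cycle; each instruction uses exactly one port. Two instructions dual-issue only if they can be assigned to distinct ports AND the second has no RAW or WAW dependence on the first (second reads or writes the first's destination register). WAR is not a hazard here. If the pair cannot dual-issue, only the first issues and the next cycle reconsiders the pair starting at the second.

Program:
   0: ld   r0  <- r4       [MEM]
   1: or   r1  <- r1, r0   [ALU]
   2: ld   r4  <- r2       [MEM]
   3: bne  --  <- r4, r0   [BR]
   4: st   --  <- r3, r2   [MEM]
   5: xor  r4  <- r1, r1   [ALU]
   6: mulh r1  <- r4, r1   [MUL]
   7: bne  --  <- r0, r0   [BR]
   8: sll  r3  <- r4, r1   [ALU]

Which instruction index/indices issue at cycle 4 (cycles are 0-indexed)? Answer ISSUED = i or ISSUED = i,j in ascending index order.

0. ld.MEM @i0  | RAW r0
1. or.ALU;ld.MEM @i1&i2  | dual
2. bne.BR;st.MEM @i3&i4  | dual
3. xor.ALU @i5  | RAW r4
4. mulh.MUL @i6  | no-port MUL/BR
5. bne.BR;sll.ALU @i7&i8  | dual

ISSUED = 6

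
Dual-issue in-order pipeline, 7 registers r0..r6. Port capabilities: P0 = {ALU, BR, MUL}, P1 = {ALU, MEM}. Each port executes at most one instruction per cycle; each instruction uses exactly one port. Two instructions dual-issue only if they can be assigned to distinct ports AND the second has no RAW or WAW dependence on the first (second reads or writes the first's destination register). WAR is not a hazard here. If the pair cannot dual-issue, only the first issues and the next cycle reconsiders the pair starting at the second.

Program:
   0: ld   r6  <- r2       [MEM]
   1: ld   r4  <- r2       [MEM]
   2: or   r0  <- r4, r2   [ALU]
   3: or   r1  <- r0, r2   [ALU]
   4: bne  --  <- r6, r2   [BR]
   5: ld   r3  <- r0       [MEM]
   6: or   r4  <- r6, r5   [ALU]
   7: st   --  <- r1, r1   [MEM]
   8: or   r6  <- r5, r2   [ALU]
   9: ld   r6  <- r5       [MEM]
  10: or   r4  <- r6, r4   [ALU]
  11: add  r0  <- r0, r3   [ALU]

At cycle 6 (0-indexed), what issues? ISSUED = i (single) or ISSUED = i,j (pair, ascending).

t=0 i0:ld ; no-port MEM/MEM
t=1 i1:ld ; RAW r4
t=2 i2:or ; RAW r0
t=3 i3+i4:or/bne ; dual
t=4 i5+i6:ld/or ; dual
t=5 i7+i8:st/or ; dual
t=6 i9:ld ; RAW r6
t=7 i10+i11:or/add ; dual

ISSUED = 9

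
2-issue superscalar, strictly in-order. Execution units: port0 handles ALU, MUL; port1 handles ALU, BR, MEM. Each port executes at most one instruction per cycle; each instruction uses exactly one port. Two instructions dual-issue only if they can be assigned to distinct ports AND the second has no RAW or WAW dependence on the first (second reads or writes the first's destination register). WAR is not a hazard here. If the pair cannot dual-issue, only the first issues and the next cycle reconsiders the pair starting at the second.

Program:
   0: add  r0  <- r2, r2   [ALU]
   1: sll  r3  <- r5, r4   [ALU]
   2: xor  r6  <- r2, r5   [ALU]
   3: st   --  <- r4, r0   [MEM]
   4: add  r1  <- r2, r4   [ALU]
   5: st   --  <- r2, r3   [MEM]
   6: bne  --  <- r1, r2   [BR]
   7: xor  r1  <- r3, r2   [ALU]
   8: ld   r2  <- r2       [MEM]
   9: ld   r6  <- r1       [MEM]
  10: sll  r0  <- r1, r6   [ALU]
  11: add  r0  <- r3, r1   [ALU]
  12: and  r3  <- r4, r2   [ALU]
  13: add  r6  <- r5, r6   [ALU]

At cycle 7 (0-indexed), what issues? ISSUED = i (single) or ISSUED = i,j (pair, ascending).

t=0 i0/i1:add+sll ; 2-wide
t=1 i2/i3:xor+st ; 2-wide
t=2 i4/i5:add+st ; 2-wide
t=3 i6/i7:bne+xor ; 2-wide
t=4 i8:ld ; no-port MEM/MEM
t=5 i9:ld ; RAW r6
t=6 i10:sll ; WAW r0
t=7 i11/i12:add+and ; 2-wide
t=8 i13:add ; tail

ISSUED = 11,12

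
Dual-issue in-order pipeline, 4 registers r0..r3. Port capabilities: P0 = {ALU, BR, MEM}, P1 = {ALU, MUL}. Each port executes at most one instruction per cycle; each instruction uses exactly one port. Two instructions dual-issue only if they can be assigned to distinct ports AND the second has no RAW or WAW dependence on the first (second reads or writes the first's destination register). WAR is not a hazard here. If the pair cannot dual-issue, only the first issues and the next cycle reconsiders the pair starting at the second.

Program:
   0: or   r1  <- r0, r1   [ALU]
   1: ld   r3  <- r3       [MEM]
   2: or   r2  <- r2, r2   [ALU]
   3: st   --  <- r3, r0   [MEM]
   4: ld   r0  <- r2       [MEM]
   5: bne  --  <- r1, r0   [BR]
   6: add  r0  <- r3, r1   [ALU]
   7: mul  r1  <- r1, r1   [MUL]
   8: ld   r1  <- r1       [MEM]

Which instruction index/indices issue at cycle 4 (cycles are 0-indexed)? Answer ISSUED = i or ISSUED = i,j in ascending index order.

ISSUED = 7

0. or.ALU+ld.MEM @i0&i1  | dual
1. or.ALU+st.MEM @i2&i3  | dual
2. ld.MEM @i4  | no-port MEM/BR
3. bne.BR+add.ALU @i5&i6  | dual
4. mul.MUL @i7  | RAW+WAW r1
5. ld.MEM @i8  | tail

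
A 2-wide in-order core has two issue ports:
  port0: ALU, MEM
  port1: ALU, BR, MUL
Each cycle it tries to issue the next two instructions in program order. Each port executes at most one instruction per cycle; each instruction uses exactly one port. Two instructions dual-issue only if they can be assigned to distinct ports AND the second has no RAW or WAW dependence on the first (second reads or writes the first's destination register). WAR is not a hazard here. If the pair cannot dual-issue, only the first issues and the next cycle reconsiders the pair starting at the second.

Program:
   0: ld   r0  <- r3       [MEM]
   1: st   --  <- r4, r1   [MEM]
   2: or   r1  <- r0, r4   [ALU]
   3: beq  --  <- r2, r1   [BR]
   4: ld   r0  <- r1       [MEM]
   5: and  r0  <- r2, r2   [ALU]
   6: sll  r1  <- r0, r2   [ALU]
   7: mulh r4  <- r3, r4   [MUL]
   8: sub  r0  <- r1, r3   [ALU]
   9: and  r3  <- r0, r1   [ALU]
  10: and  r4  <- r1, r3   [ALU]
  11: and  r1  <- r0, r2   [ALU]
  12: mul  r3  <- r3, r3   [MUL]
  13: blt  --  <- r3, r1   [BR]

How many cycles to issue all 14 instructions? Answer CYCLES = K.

CYCLES = 10

#0 head=0: ld.MEM i0 no-port MEM/MEM
#1 head=1: st.MEM or.ALU i1,i2 2-wide
#2 head=3: beq.BR ld.MEM i3,i4 2-wide
#3 head=5: and.ALU i5 RAW r0
#4 head=6: sll.ALU mulh.MUL i6,i7 2-wide
#5 head=8: sub.ALU i8 RAW r0
#6 head=9: and.ALU i9 RAW r3
#7 head=10: and.ALU and.ALU i10,i11 2-wide
#8 head=12: mul.MUL i12 no-port MUL/BR
#9 head=13: blt.BR i13 tail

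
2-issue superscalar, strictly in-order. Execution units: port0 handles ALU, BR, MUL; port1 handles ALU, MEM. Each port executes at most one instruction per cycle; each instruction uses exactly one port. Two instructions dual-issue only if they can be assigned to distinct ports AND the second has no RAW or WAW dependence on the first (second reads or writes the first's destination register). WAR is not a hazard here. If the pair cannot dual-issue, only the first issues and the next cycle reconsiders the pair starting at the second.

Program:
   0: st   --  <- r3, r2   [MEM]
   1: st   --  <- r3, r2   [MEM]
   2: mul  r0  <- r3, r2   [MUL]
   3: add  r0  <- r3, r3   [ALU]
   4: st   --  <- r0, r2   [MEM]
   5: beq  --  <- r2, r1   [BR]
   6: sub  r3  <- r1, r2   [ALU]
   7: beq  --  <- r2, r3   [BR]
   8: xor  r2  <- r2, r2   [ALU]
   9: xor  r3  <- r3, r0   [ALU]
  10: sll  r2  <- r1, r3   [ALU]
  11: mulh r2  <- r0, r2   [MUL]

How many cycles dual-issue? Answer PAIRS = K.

[0] i0  st  -- no-port MEM/MEM
[1] i1,i2  st mul  -- 2-wide
[2] i3  add  -- RAW r0
[3] i4,i5  st beq  -- 2-wide
[4] i6  sub  -- RAW r3
[5] i7,i8  beq xor  -- 2-wide
[6] i9  xor  -- RAW r3
[7] i10  sll  -- RAW+WAW r2
[8] i11  mulh  -- tail

PAIRS = 3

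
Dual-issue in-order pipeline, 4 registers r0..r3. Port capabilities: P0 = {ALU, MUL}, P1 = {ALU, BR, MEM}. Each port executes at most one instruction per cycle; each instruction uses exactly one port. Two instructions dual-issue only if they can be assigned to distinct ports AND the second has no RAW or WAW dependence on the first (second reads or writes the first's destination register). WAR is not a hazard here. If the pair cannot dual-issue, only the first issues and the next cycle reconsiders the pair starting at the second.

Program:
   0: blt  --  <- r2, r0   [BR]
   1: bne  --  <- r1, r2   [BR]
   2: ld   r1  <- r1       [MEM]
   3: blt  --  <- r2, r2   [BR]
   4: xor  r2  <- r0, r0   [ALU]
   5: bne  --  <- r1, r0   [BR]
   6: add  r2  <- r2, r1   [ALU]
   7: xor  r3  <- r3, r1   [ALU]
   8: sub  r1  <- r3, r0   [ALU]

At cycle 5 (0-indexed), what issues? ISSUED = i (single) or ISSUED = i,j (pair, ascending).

ISSUED = 7

[0] i0  blt  -- no-port BR/BR
[1] i1  bne  -- no-port BR/MEM
[2] i2  ld  -- no-port MEM/BR
[3] i3+i4  blt xor  -- 2-wide
[4] i5+i6  bne add  -- 2-wide
[5] i7  xor  -- RAW r3
[6] i8  sub  -- tail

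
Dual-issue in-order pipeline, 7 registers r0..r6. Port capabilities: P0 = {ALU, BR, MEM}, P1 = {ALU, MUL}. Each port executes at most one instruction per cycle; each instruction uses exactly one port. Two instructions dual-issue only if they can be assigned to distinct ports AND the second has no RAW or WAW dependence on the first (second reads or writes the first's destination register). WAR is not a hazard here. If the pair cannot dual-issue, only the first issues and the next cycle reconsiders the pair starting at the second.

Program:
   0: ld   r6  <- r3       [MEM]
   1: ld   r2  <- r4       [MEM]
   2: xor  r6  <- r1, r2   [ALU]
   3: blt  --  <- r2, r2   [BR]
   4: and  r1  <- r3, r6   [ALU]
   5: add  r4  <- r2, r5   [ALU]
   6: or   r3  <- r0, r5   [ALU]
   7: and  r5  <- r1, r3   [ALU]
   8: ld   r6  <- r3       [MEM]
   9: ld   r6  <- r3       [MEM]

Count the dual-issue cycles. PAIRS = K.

t=0 i0:ld ; no-port MEM/MEM
t=1 i1:ld ; RAW r2
t=2 i2&i3:xor;blt ; 2-wide
t=3 i4&i5:and;add ; 2-wide
t=4 i6:or ; RAW r3
t=5 i7&i8:and;ld ; 2-wide
t=6 i9:ld ; tail

PAIRS = 3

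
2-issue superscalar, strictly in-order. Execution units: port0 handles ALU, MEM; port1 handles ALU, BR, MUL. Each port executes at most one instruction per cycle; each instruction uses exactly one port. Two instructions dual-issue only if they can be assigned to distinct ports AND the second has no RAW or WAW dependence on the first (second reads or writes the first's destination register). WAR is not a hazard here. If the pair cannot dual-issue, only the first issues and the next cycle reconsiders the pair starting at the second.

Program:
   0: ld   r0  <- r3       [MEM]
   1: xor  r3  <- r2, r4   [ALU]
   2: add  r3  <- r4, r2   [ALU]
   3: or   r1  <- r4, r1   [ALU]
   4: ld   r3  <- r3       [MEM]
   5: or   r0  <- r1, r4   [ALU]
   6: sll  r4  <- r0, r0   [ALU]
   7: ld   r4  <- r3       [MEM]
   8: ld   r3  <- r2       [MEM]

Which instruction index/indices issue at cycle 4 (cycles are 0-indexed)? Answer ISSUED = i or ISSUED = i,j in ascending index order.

ISSUED = 7

#0 head=0: ld/xor i0/i1 2-wide
#1 head=2: add/or i2/i3 2-wide
#2 head=4: ld/or i4/i5 2-wide
#3 head=6: sll i6 WAW r4
#4 head=7: ld i7 no-port MEM/MEM
#5 head=8: ld i8 tail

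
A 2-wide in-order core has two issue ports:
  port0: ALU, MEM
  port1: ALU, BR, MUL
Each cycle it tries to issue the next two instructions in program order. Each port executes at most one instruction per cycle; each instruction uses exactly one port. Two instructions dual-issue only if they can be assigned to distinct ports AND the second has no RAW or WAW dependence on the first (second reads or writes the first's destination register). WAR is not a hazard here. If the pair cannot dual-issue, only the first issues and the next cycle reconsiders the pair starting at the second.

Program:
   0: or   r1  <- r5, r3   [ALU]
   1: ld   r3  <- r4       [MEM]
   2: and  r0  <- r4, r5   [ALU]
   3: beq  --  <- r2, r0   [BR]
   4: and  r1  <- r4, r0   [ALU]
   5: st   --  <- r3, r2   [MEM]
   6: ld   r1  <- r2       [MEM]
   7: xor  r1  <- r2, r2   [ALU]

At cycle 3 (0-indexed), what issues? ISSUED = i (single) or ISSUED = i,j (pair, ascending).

[0] i0&i1  or.ALU;ld.MEM  -- 2-wide
[1] i2  and.ALU  -- RAW r0
[2] i3&i4  beq.BR;and.ALU  -- 2-wide
[3] i5  st.MEM  -- no-port MEM/MEM
[4] i6  ld.MEM  -- WAW r1
[5] i7  xor.ALU  -- tail

ISSUED = 5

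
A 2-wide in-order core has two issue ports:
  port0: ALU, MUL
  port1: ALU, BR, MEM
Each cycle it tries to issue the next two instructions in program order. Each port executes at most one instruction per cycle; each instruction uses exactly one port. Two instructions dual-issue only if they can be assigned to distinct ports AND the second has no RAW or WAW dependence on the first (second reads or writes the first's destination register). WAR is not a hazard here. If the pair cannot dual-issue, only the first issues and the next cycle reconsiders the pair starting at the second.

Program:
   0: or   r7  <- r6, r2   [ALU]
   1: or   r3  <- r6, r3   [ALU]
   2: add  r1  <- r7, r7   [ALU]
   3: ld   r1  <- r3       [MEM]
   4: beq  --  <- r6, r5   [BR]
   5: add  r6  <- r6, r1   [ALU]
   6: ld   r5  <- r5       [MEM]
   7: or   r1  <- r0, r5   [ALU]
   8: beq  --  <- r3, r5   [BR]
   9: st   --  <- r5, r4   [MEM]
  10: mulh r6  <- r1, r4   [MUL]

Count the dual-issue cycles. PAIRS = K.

PAIRS = 4

t=0 i0,i1:or;or ; pair
t=1 i2:add ; WAW r1
t=2 i3:ld ; no-port MEM/BR
t=3 i4,i5:beq;add ; pair
t=4 i6:ld ; RAW r5
t=5 i7,i8:or;beq ; pair
t=6 i9,i10:st;mulh ; pair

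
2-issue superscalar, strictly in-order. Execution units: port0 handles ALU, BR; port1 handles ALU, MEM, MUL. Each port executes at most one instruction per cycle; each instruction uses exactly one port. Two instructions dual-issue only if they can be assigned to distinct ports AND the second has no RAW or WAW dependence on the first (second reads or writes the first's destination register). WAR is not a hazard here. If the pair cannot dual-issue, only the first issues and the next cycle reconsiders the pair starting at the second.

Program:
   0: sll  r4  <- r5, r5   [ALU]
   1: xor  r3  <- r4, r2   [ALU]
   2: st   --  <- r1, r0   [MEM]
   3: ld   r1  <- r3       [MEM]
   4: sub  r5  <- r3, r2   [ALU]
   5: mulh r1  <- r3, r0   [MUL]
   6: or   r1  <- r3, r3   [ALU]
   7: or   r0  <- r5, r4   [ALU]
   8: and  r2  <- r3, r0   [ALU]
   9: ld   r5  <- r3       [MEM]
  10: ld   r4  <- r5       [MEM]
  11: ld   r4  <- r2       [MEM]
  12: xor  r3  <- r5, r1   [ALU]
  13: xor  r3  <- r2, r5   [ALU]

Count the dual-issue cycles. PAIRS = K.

PAIRS = 5

t=0 i0:sll ; RAW r4
t=1 i1,i2:xor/st ; dual
t=2 i3,i4:ld/sub ; dual
t=3 i5:mulh ; WAW r1
t=4 i6,i7:or/or ; dual
t=5 i8,i9:and/ld ; dual
t=6 i10:ld ; no-port MEM/MEM
t=7 i11,i12:ld/xor ; dual
t=8 i13:xor ; tail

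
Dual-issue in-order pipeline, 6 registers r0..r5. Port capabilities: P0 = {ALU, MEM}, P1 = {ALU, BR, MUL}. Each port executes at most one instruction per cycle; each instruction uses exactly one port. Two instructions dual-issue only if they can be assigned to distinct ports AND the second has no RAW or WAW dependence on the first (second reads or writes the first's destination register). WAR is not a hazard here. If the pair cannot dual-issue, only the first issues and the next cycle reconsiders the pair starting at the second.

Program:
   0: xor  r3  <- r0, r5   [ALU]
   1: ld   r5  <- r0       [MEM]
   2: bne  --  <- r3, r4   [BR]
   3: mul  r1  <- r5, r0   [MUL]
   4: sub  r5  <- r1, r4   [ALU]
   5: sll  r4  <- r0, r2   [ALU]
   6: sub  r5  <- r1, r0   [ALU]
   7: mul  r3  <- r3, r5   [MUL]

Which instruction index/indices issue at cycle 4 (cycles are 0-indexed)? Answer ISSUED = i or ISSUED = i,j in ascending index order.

ISSUED = 6

t=0 i0/i1:xor.ALU+ld.MEM ; dual
t=1 i2:bne.BR ; no-port BR/MUL
t=2 i3:mul.MUL ; RAW r1
t=3 i4/i5:sub.ALU+sll.ALU ; dual
t=4 i6:sub.ALU ; RAW r5
t=5 i7:mul.MUL ; tail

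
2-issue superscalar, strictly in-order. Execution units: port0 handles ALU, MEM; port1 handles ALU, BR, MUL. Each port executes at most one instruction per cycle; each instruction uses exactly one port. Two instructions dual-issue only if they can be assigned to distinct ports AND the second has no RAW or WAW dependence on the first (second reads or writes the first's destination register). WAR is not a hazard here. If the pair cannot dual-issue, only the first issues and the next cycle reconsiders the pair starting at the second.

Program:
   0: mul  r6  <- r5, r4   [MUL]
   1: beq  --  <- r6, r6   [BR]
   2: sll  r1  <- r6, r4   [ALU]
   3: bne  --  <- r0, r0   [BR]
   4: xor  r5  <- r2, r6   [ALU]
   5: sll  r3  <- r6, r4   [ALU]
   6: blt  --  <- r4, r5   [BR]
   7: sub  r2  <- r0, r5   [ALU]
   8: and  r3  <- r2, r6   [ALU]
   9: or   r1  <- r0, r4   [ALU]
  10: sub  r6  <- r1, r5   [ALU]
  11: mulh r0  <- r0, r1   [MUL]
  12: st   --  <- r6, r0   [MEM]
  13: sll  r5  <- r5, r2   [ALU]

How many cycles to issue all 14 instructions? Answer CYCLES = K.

#0 head=0: mul i0 no-port MUL/BR
#1 head=1: beq;sll i1,i2 pair
#2 head=3: bne;xor i3,i4 pair
#3 head=5: sll;blt i5,i6 pair
#4 head=7: sub i7 RAW r2
#5 head=8: and;or i8,i9 pair
#6 head=10: sub;mulh i10,i11 pair
#7 head=12: st;sll i12,i13 pair

CYCLES = 8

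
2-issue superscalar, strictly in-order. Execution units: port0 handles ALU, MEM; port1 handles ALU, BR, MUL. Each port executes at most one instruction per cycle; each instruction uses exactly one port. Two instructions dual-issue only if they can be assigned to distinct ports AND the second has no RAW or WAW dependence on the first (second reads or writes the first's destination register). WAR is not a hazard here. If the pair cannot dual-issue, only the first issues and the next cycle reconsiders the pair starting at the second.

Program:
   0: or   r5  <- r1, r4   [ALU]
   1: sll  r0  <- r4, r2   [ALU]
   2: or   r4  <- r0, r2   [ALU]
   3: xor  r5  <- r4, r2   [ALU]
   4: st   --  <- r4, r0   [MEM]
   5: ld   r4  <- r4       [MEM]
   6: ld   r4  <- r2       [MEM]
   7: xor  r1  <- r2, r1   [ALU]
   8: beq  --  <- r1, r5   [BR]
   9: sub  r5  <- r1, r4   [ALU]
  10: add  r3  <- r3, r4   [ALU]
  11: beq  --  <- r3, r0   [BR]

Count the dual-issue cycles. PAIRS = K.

PAIRS = 4

[0] i0,i1  or.ALU/sll.ALU  -- dual
[1] i2  or.ALU  -- RAW r4
[2] i3,i4  xor.ALU/st.MEM  -- dual
[3] i5  ld.MEM  -- no-port MEM/MEM
[4] i6,i7  ld.MEM/xor.ALU  -- dual
[5] i8,i9  beq.BR/sub.ALU  -- dual
[6] i10  add.ALU  -- RAW r3
[7] i11  beq.BR  -- tail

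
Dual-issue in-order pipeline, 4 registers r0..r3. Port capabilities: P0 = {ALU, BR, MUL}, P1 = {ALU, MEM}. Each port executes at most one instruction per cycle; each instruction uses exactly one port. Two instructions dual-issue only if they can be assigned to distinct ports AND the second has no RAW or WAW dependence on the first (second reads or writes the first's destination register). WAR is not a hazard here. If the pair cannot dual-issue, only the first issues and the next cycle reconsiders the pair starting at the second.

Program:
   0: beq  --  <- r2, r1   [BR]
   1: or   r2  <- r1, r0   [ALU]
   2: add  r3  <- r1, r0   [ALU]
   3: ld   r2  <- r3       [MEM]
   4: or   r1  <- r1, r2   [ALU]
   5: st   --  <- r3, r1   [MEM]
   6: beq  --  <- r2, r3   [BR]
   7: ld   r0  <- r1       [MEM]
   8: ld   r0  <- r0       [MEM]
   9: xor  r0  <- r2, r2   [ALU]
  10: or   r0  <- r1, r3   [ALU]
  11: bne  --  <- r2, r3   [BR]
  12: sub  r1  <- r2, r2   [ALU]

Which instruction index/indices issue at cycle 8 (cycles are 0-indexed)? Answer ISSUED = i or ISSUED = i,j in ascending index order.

  cy0 -> i0+i1 (beq or) dual
  cy1 -> i2 (add) RAW r3
  cy2 -> i3 (ld) RAW r2
  cy3 -> i4 (or) RAW r1
  cy4 -> i5+i6 (st beq) dual
  cy5 -> i7 (ld) no-port MEM/MEM
  cy6 -> i8 (ld) WAW r0
  cy7 -> i9 (xor) WAW r0
  cy8 -> i10+i11 (or bne) dual
  cy9 -> i12 (sub) tail

ISSUED = 10,11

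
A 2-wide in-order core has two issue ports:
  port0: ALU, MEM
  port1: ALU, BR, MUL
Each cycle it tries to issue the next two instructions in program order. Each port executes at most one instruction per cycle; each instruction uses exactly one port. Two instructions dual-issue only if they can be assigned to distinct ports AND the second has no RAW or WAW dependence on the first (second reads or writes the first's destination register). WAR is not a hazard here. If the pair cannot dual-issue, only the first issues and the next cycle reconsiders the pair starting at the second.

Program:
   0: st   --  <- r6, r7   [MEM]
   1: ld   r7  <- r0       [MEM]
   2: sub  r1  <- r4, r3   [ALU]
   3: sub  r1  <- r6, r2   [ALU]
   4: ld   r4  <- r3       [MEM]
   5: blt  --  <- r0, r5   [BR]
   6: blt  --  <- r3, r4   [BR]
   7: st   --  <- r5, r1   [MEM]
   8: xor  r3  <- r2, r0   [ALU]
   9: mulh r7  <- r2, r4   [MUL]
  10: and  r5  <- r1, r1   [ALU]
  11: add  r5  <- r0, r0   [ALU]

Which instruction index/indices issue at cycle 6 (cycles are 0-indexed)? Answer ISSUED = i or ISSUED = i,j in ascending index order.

c0: i0 st.MEM  no-port MEM/MEM
c1: i1&i2 ld.MEM sub.ALU  dual
c2: i3&i4 sub.ALU ld.MEM  dual
c3: i5 blt.BR  no-port BR/BR
c4: i6&i7 blt.BR st.MEM  dual
c5: i8&i9 xor.ALU mulh.MUL  dual
c6: i10 and.ALU  WAW r5
c7: i11 add.ALU  tail

ISSUED = 10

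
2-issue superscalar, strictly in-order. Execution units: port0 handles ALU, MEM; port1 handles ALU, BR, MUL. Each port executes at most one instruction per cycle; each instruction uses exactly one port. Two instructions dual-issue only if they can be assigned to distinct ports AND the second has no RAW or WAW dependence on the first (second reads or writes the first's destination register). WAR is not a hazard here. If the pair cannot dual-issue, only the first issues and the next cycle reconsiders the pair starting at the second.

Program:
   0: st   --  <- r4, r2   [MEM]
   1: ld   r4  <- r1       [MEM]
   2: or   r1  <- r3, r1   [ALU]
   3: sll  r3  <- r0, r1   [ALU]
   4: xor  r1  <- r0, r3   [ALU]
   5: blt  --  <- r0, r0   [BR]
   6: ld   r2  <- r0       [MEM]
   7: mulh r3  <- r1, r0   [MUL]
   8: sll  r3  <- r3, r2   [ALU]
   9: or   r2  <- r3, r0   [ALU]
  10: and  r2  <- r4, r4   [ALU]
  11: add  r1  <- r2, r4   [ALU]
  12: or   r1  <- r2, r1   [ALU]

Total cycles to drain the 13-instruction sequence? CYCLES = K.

[0] i0  st.MEM  -- no-port MEM/MEM
[1] i1,i2  ld.MEM or.ALU  -- pair
[2] i3  sll.ALU  -- RAW r3
[3] i4,i5  xor.ALU blt.BR  -- pair
[4] i6,i7  ld.MEM mulh.MUL  -- pair
[5] i8  sll.ALU  -- RAW r3
[6] i9  or.ALU  -- WAW r2
[7] i10  and.ALU  -- RAW r2
[8] i11  add.ALU  -- RAW+WAW r1
[9] i12  or.ALU  -- tail

CYCLES = 10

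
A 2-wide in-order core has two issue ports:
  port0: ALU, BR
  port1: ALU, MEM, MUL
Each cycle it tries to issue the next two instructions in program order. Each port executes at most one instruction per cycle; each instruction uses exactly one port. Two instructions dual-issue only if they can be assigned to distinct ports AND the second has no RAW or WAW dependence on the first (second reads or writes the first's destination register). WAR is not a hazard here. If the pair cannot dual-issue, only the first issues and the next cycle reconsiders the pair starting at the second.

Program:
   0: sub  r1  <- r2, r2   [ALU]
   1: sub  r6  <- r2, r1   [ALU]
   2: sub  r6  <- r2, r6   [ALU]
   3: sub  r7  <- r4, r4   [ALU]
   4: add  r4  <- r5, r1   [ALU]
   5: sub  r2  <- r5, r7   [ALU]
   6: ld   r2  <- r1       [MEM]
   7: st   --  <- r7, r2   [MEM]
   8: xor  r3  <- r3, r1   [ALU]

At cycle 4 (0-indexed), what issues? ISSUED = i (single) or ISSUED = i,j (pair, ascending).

ISSUED = 6

#0 head=0: sub.ALU i0 RAW r1
#1 head=1: sub.ALU i1 RAW+WAW r6
#2 head=2: sub.ALU sub.ALU i2,i3 pair
#3 head=4: add.ALU sub.ALU i4,i5 pair
#4 head=6: ld.MEM i6 no-port MEM/MEM
#5 head=7: st.MEM xor.ALU i7,i8 pair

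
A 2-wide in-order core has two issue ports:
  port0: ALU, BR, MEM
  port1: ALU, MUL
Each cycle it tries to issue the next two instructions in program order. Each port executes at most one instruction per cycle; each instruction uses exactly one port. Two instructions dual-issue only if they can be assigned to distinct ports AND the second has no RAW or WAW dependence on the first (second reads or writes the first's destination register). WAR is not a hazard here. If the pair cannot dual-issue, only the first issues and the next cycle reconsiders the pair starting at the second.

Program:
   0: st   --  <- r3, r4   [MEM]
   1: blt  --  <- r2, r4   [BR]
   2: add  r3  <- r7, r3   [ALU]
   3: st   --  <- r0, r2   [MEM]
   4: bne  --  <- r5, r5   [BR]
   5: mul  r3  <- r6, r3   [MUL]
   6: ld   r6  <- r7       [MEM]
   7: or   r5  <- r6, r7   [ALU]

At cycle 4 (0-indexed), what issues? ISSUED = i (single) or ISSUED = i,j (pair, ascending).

ISSUED = 6

  cy0 -> i0 (st) no-port MEM/BR
  cy1 -> i1,i2 (blt;add) pair
  cy2 -> i3 (st) no-port MEM/BR
  cy3 -> i4,i5 (bne;mul) pair
  cy4 -> i6 (ld) RAW r6
  cy5 -> i7 (or) tail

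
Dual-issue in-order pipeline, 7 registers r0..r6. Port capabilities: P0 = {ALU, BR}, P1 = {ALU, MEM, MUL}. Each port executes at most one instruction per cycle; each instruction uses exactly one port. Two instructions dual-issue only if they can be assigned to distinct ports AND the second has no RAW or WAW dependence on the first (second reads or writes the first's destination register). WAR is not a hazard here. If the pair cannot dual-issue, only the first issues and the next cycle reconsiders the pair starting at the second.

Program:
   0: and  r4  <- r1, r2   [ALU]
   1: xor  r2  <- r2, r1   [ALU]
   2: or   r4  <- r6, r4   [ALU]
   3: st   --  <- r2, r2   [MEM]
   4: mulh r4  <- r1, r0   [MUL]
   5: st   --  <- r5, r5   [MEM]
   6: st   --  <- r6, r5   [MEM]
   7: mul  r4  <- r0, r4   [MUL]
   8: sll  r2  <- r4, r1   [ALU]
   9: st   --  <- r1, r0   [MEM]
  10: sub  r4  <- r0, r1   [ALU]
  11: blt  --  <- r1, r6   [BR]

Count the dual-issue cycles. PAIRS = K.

0. and xor @i0&i1  | pair
1. or st @i2&i3  | pair
2. mulh @i4  | no-port MUL/MEM
3. st @i5  | no-port MEM/MEM
4. st @i6  | no-port MEM/MUL
5. mul @i7  | RAW r4
6. sll st @i8&i9  | pair
7. sub blt @i10&i11  | pair

PAIRS = 4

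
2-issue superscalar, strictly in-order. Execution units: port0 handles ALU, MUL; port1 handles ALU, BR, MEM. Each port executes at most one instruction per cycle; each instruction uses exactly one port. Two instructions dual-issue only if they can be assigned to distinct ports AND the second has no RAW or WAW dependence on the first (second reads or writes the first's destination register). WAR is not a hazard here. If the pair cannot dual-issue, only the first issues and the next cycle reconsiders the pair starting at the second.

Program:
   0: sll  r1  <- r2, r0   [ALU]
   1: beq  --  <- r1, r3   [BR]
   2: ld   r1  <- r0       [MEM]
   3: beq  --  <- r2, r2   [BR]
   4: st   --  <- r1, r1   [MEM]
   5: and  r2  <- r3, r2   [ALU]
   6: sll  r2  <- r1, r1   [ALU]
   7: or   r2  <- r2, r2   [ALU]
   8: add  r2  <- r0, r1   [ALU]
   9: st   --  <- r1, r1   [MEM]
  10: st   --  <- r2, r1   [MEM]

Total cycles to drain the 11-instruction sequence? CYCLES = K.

CYCLES = 9

#0 head=0: sll i0 RAW r1
#1 head=1: beq i1 no-port BR/MEM
#2 head=2: ld i2 no-port MEM/BR
#3 head=3: beq i3 no-port BR/MEM
#4 head=4: st and i4&i5 dual
#5 head=6: sll i6 RAW+WAW r2
#6 head=7: or i7 WAW r2
#7 head=8: add st i8&i9 dual
#8 head=10: st i10 tail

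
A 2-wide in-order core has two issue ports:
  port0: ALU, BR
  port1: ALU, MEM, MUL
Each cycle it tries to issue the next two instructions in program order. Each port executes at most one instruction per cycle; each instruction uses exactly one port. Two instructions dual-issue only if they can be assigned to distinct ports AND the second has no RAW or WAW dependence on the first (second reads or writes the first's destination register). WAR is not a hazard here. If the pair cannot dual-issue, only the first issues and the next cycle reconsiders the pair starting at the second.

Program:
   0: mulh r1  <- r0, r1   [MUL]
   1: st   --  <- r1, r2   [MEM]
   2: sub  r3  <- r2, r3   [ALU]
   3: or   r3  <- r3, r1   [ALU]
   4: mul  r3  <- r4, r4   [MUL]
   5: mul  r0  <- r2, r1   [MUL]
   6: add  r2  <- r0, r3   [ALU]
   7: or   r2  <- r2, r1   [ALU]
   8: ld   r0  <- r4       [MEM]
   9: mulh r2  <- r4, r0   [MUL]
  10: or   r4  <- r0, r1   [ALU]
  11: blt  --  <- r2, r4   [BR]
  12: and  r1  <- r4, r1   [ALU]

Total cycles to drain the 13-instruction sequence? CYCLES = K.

CYCLES = 9

0. mulh.MUL @i0  | no-port MUL/MEM
1. st.MEM sub.ALU @i1+i2  | 2-wide
2. or.ALU @i3  | WAW r3
3. mul.MUL @i4  | no-port MUL/MUL
4. mul.MUL @i5  | RAW r0
5. add.ALU @i6  | RAW+WAW r2
6. or.ALU ld.MEM @i7+i8  | 2-wide
7. mulh.MUL or.ALU @i9+i10  | 2-wide
8. blt.BR and.ALU @i11+i12  | 2-wide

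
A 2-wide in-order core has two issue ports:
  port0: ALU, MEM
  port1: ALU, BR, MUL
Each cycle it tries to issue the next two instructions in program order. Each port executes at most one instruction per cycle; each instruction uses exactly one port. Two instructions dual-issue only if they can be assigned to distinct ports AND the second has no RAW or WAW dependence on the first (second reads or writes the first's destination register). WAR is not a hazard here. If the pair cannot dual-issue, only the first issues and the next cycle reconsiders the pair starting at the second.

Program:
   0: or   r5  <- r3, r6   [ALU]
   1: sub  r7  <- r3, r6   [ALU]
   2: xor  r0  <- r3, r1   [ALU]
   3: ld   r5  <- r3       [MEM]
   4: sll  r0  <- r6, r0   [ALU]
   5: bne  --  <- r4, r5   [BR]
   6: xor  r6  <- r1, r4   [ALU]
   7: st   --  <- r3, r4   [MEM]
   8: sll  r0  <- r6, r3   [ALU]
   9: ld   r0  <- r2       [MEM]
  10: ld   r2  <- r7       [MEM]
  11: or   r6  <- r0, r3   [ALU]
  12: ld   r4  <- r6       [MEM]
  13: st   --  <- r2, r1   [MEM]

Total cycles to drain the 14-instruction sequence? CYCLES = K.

CYCLES = 9

#0 head=0: or.ALU/sub.ALU i0,i1 dual
#1 head=2: xor.ALU/ld.MEM i2,i3 dual
#2 head=4: sll.ALU/bne.BR i4,i5 dual
#3 head=6: xor.ALU/st.MEM i6,i7 dual
#4 head=8: sll.ALU i8 WAW r0
#5 head=9: ld.MEM i9 no-port MEM/MEM
#6 head=10: ld.MEM/or.ALU i10,i11 dual
#7 head=12: ld.MEM i12 no-port MEM/MEM
#8 head=13: st.MEM i13 tail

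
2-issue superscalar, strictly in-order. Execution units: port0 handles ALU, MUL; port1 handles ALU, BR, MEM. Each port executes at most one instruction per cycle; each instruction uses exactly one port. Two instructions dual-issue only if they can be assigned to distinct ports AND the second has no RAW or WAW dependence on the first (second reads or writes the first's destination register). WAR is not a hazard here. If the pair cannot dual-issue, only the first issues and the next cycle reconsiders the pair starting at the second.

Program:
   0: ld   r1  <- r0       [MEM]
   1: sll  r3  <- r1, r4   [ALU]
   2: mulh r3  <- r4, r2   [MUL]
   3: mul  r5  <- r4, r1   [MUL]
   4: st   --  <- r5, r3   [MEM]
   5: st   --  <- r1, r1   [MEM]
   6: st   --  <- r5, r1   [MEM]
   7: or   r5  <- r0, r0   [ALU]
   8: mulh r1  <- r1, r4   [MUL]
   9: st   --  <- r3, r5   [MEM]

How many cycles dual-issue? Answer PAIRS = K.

#0 head=0: ld i0 RAW r1
#1 head=1: sll i1 WAW r3
#2 head=2: mulh i2 no-port MUL/MUL
#3 head=3: mul i3 RAW r5
#4 head=4: st i4 no-port MEM/MEM
#5 head=5: st i5 no-port MEM/MEM
#6 head=6: st/or i6+i7 pair
#7 head=8: mulh/st i8+i9 pair

PAIRS = 2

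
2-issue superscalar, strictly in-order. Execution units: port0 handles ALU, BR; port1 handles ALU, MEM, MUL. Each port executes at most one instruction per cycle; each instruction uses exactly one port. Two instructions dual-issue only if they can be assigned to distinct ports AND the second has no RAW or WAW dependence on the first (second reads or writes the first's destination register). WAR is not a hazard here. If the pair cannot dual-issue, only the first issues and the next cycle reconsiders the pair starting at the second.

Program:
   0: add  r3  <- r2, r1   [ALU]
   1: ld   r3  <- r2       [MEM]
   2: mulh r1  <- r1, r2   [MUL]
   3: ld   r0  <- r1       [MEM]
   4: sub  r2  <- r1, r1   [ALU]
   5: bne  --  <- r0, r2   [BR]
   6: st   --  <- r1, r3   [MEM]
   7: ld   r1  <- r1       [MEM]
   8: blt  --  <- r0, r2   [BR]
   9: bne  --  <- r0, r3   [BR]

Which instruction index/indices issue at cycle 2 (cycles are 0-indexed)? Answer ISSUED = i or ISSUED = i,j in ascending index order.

#0 head=0: add.ALU i0 WAW r3
#1 head=1: ld.MEM i1 no-port MEM/MUL
#2 head=2: mulh.MUL i2 no-port MUL/MEM
#3 head=3: ld.MEM/sub.ALU i3/i4 2-wide
#4 head=5: bne.BR/st.MEM i5/i6 2-wide
#5 head=7: ld.MEM/blt.BR i7/i8 2-wide
#6 head=9: bne.BR i9 tail

ISSUED = 2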